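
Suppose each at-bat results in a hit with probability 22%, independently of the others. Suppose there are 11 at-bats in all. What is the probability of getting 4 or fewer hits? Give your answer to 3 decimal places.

X ~ Binomial(11, 0.22); P(X ≤ 4) = Σ C(11,k) p^k (1−p)^(11−k) over k:
  k=0: C(11,0)·0.22^0·0.78^11 = 0.06502
  k=1: C(11,1)·0.22^1·0.78^10 = 0.20173
  k=2: C(11,2)·0.22^2·0.78^9 = 0.28449
  k=3: C(11,3)·0.22^3·0.78^8 = 0.24072
  k=4: C(11,4)·0.22^4·0.78^7 = 0.13579
Total = 0.92774

0.928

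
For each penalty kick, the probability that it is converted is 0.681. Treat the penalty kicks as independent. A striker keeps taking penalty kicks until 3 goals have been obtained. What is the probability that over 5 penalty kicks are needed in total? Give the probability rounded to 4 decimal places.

0.1891

Needing more than 5 penalty kicks ⇔ fewer than 3 successes in the first 5. With X ~ Binomial(5, 0.681), P(Y > 5) = P(X ≤ 2).
  k=0: C(5,0)·0.681^0·0.319^5 = 0.003303
  k=1: C(5,1)·0.681^1·0.319^4 = 0.035260
  k=2: C(5,2)·0.681^2·0.319^3 = 0.150545
P(X ≤ 2) = 0.189108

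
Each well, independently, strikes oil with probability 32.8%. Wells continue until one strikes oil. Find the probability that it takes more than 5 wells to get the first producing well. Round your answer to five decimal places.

Y = number of wells to the first success; geometric, p = 0.328.
P(Y > 5) = P(first 5 all fail) = (1−p)^5 = 0.1370397

0.13704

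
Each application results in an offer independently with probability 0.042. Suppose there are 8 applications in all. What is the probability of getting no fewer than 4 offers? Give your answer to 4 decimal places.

X ~ Binomial(8, 0.042); P(X ≥ 4) = Σ C(8,k) p^k (1−p)^(8−k) over k:
  k=4: C(8,4)·0.042^4·0.958^4 = 0.000183
  k=5: C(8,5)·0.042^5·0.958^3 = 0.000006
  k=6: C(8,6)·0.042^6·0.958^2 = 0.000000
  k=7: C(8,7)·0.042^7·0.958^1 = 0.000000
  k=8: C(8,8)·0.042^8·0.958^0 = 0.000000
Total = 0.000190

0.0002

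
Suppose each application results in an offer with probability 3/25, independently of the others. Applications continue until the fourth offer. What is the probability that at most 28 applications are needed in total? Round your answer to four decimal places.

Finishing within 28 applications ⇔ at least 4 successes in the first 28. With X ~ Binomial(28, 0.12), P(Y ≤ 28) = 1 − P(X ≤ 3).
  k=0: C(28,0)·0.12^0·0.88^28 = 0.027894
  k=1: C(28,1)·0.12^1·0.88^27 = 0.106505
  k=2: C(28,2)·0.12^2·0.88^26 = 0.196067
  k=3: C(28,3)·0.12^3·0.88^25 = 0.231715
1 − 0.562181 = 0.437819

0.4378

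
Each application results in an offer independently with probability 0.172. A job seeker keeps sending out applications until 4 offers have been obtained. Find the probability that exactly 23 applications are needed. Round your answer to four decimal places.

Y = trial on which the fourth success occurs; negative binomial, r=4, p=0.172.
P(Y=23) = C(22,3) · p^4 · (1−p)^19
= 1540 · 0.00087521 · 0.027706 = 0.037343

0.0373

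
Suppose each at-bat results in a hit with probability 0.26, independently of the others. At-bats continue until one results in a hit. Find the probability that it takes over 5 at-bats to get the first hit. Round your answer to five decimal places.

0.22190

Y = number of at-bats to the first success; geometric, p = 0.26.
P(Y > 5) = P(first 5 all fail) = (1−p)^5 = 0.2219007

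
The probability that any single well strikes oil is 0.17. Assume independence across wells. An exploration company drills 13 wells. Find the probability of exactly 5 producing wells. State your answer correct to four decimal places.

0.0412

X ~ Binomial(n=13, p=0.17).
P(X=5) = C(13,5) · p^5 · (1−p)^8
= 1287 · 0.00014199 · 0.22523 = 0.041157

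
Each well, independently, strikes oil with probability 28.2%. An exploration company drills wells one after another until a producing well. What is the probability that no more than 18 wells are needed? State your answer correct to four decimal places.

0.9974

Y = number of wells to the first success; geometric, p = 0.282.
P(Y ≤ 18) = 1 − (1−p)^18 = 1 − 0.002572 = 0.997428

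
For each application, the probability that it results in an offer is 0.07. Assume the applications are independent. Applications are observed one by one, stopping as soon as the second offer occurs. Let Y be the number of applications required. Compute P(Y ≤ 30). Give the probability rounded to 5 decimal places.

Finishing within 30 applications ⇔ at least 2 successes in the first 30. With X ~ Binomial(30, 0.07), P(Y ≤ 30) = 1 − P(X ≤ 1).
  k=0: C(30,0)·0.07^0·0.93^30 = 0.1133675
  k=1: C(30,1)·0.07^1·0.93^29 = 0.2559911
1 − 0.3693585 = 0.6306415

0.63064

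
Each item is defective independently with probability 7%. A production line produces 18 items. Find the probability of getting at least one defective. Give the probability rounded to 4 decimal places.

P(at least one) = 1 − P(none) = 1 − (1 − 0.07)^18
= 1 − 0.270828 = 0.729172

0.7292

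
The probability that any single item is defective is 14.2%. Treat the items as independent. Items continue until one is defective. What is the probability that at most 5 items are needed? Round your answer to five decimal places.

Y = number of items to the first success; geometric, p = 0.142.
P(Y ≤ 5) = 1 − (1−p)^5 = 1 − 0.4649823 = 0.5350177

0.53502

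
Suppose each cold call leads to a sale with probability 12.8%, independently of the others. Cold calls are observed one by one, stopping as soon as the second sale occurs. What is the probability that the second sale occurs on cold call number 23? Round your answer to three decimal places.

Y = trial on which the second success occurs; negative binomial, r=2, p=0.128.
P(Y=23) = C(22,1) · p^2 · (1−p)^21
= 22 · 0.016384 · 0.056344 = 0.02031

0.020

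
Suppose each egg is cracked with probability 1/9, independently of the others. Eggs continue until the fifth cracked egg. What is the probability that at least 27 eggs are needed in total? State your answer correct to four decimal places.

0.8446

Needing more than 26 eggs ⇔ fewer than 5 successes in the first 26. With X ~ Binomial(26, 0.111111), P(Y > 26) = P(X ≤ 4).
  k=0: C(26,0)·0.111111^0·0.888889^26 = 0.046777
  k=1: C(26,1)·0.111111^1·0.888889^25 = 0.152026
  k=2: C(26,2)·0.111111^2·0.888889^24 = 0.237541
  k=3: C(26,3)·0.111111^3·0.888889^23 = 0.237541
  k=4: C(26,4)·0.111111^4·0.888889^22 = 0.170732
P(X ≤ 4) = 0.844617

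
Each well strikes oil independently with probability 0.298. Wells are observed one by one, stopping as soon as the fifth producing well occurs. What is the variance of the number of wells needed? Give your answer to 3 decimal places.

Y = total wells until the fifth success; negative binomial with r=5, p=0.298.
Var(Y) = r(1−p)/p² = 5·0.702 / 0.298² = 39.52525

39.525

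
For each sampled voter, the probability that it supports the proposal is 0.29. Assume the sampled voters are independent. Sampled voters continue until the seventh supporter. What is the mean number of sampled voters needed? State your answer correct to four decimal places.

24.1379

Y = total sampled voters until the seventh success; negative binomial with r=7, p=0.29.
E[Y] = r / p = 7 / 0.29 = 24.137931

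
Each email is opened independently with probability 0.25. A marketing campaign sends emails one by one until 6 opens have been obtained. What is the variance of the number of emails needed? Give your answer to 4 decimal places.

Y = total emails until the sixth success; negative binomial with r=6, p=0.25.
Var(Y) = r(1−p)/p² = 6·0.75 / 0.25² = 72.000000

72.0000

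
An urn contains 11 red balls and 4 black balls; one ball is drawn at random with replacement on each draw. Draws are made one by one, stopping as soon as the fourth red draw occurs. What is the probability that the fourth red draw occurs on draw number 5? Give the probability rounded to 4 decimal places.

Y = trial on which the fourth success occurs; negative binomial, r=4, p=0.733333.
P(Y=5) = C(4,3) · p^4 · (1−p)^1
= 4 · 0.2892 · 0.26667 = 0.308485

0.3085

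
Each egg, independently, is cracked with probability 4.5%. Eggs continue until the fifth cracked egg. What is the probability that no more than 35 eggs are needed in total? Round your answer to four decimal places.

0.0194

Finishing within 35 eggs ⇔ at least 5 successes in the first 35. With X ~ Binomial(35, 0.045), P(Y ≤ 35) = 1 − P(X ≤ 4).
  k=0: C(35,0)·0.045^0·0.955^35 = 0.199580
  k=1: C(35,1)·0.045^1·0.955^34 = 0.329151
  k=2: C(35,2)·0.045^2·0.955^33 = 0.263665
  k=3: C(35,3)·0.045^3·0.955^32 = 0.136664
  k=4: C(35,4)·0.045^4·0.955^31 = 0.051517
1 − 0.980579 = 0.019421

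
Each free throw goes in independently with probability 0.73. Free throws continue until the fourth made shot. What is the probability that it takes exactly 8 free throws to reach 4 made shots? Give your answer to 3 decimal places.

0.053

Y = trial on which the fourth success occurs; negative binomial, r=4, p=0.73.
P(Y=8) = C(7,3) · p^4 · (1−p)^4
= 35 · 0.28398 · 0.0053144 = 0.05282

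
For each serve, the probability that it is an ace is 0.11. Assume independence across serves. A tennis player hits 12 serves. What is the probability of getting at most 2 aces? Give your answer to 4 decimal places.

0.8623

X ~ Binomial(12, 0.11); P(X ≤ 2) = Σ C(12,k) p^k (1−p)^(12−k) over k:
  k=0: C(12,0)·0.11^0·0.89^12 = 0.246990
  k=1: C(12,1)·0.11^1·0.89^11 = 0.366323
  k=2: C(12,2)·0.11^2·0.89^10 = 0.249017
Total = 0.862330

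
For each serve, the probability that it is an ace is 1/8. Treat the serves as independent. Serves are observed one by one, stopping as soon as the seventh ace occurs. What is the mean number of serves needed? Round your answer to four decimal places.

Y = total serves until the seventh success; negative binomial with r=7, p=0.125.
E[Y] = r / p = 7 / 0.125 = 56.000000

56.0000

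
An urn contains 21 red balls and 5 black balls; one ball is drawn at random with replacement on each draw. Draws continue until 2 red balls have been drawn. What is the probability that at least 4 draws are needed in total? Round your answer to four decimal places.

0.0967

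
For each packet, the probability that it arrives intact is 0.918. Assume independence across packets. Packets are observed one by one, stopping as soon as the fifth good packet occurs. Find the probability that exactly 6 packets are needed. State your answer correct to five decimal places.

0.26730

Y = trial on which the fifth success occurs; negative binomial, r=5, p=0.918.
P(Y=6) = C(5,4) · p^5 · (1−p)^1
= 5 · 0.65195 · 0.082 = 0.2672990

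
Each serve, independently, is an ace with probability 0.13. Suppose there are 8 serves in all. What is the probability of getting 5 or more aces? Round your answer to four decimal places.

X ~ Binomial(8, 0.13); P(X ≥ 5) = Σ C(8,k) p^k (1−p)^(8−k) over k:
  k=5: C(8,5)·0.13^5·0.87^3 = 0.001369
  k=6: C(8,6)·0.13^6·0.87^2 = 0.000102
  k=7: C(8,7)·0.13^7·0.87^1 = 0.000004
  k=8: C(8,8)·0.13^8·0.87^0 = 0.000000
Total = 0.001476

0.0015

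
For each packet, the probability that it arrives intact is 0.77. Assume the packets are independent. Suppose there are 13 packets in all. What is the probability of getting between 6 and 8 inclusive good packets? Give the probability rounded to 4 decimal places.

0.1553

X ~ Binomial(13, 0.77); P(6 ≤ X ≤ 8) = Σ C(13,k) p^k (1−p)^(13−k) over k:
  k=6: C(13,6)·0.77^6·0.23^7 = 0.012177
  k=7: C(13,7)·0.77^7·0.23^6 = 0.040768
  k=8: C(13,8)·0.77^8·0.23^5 = 0.102363
Total = 0.155309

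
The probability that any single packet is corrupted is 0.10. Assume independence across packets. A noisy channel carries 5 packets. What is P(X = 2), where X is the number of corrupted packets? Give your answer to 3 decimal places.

0.073

X ~ Binomial(n=5, p=0.10).
P(X=2) = C(5,2) · p^2 · (1−p)^3
= 10 · 0.01 · 0.729 = 0.07290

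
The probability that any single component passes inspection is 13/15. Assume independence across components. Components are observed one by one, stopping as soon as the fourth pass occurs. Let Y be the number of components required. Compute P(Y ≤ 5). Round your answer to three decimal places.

Finishing within 5 components ⇔ at least 4 successes in the first 5. With X ~ Binomial(5, 0.866667), P(Y ≤ 5) = 1 − P(X ≤ 3).
  k=0: C(5,0)·0.866667^0·0.133333^5 = 0.00004
  k=1: C(5,1)·0.866667^1·0.133333^4 = 0.00137
  k=2: C(5,2)·0.866667^2·0.133333^3 = 0.01780
  k=3: C(5,3)·0.866667^3·0.133333^2 = 0.11573
1 − 0.13494 = 0.86506

0.865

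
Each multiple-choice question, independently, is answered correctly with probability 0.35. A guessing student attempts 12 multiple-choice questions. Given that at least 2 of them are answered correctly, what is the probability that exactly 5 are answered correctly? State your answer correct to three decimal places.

X ~ Binomial(12, 0.35). Want P(X=5 | X≥2) = P(X=5) / P(X≥2).
P(X=5) = C(12,5)·0.35^5·0.65^7 = 0.20392
P(X≥2) = 1 − 0.00569 − 0.03675 = 0.95756
Ratio = 0.20392 / 0.95756 = 0.21296

0.213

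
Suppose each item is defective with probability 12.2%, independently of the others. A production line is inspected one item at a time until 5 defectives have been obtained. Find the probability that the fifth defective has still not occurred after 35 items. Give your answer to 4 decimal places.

Needing more than 35 items ⇔ fewer than 5 successes in the first 35. With X ~ Binomial(35, 0.122), P(Y > 35) = P(X ≤ 4).
  k=0: C(35,0)·0.122^0·0.878^35 = 0.010527
  k=1: C(35,1)·0.122^1·0.878^34 = 0.051197
  k=2: C(35,2)·0.122^2·0.878^33 = 0.120936
  k=3: C(35,3)·0.122^3·0.878^32 = 0.184848
  k=4: C(35,4)·0.122^4·0.878^31 = 0.205480
P(X ≤ 4) = 0.572987

0.5730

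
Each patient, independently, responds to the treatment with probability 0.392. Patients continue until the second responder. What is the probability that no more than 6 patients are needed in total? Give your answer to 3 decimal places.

Finishing within 6 patients ⇔ at least 2 successes in the first 6. With X ~ Binomial(6, 0.392), P(Y ≤ 6) = 1 − P(X ≤ 1).
  k=0: C(6,0)·0.392^0·0.608^6 = 0.05052
  k=1: C(6,1)·0.392^1·0.608^5 = 0.19541
1 − 0.24593 = 0.75407

0.754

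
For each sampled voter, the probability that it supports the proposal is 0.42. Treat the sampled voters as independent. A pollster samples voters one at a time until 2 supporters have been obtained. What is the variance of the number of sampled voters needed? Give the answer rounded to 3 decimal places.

6.576

Y = total sampled voters until the second success; negative binomial with r=2, p=0.42.
Var(Y) = r(1−p)/p² = 2·0.58 / 0.42² = 6.57596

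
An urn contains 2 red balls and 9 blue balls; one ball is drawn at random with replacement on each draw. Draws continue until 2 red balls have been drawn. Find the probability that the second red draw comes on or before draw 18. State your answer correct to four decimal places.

Finishing within 18 draws ⇔ at least 2 successes in the first 18. With X ~ Binomial(18, 0.181818), P(Y ≤ 18) = 1 − P(X ≤ 1).
  k=0: C(18,0)·0.181818^0·0.818182^18 = 0.026996
  k=1: C(18,1)·0.181818^1·0.818182^17 = 0.107983
1 − 0.134979 = 0.865021

0.8650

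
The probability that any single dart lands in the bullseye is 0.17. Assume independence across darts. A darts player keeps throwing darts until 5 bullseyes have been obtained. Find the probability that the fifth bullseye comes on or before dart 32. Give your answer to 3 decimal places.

Finishing within 32 darts ⇔ at least 5 successes in the first 32. With X ~ Binomial(32, 0.17), P(Y ≤ 32) = 1 − P(X ≤ 4).
  k=0: C(32,0)·0.17^0·0.83^32 = 0.00257
  k=1: C(32,1)·0.17^1·0.83^31 = 0.01687
  k=2: C(32,2)·0.17^2·0.83^30 = 0.05355
  k=3: C(32,3)·0.17^3·0.83^29 = 0.10967
  k=4: C(32,4)·0.17^4·0.83^28 = 0.16286
1 − 0.34551 = 0.65449

0.654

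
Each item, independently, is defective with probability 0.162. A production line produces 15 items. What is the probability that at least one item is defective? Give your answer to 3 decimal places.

0.929

P(at least one) = 1 − P(none) = 1 − (1 − 0.162)^15
= 1 − 0.07058 = 0.92942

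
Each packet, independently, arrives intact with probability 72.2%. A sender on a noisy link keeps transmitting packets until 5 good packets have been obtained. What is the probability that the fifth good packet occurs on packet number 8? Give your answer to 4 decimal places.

0.1475

Y = trial on which the fifth success occurs; negative binomial, r=5, p=0.722.
P(Y=8) = C(7,4) · p^5 · (1−p)^3
= 35 · 0.19619 · 0.021485 = 0.147533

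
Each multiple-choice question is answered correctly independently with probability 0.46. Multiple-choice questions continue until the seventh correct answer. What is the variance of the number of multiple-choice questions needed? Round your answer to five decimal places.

Y = total multiple-choice questions until the seventh success; negative binomial with r=7, p=0.46.
Var(Y) = r(1−p)/p² = 7·0.54 / 0.46² = 17.8638941

17.86389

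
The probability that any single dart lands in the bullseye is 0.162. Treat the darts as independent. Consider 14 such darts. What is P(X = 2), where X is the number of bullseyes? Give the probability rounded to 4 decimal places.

0.2864

X ~ Binomial(n=14, p=0.162).
P(X=2) = C(14,2) · p^2 · (1−p)^12
= 91 · 0.026244 · 0.11993 = 0.286418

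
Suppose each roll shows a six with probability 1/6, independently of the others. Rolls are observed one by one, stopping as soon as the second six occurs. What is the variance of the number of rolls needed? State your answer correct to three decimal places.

60.000

Y = total rolls until the second success; negative binomial with r=2, p=0.166667.
Var(Y) = r(1−p)/p² = 2·0.833333 / 0.166667² = 60.00000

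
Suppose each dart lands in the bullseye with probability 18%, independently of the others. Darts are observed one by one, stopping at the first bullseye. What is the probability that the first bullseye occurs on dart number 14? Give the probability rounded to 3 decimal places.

0.014

Geometric (trials to first success), p = 0.18.
P(Y = 14) = (1−p)^13 · p = 0.075784 · 0.18 = 0.01364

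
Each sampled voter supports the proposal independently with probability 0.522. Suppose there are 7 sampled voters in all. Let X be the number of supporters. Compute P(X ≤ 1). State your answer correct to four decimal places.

0.0493

X ~ Binomial(7, 0.522); P(X ≤ 1) = Σ C(7,k) p^k (1−p)^(7−k) over k:
  k=0: C(7,0)·0.522^0·0.478^7 = 0.005702
  k=1: C(7,1)·0.522^1·0.478^6 = 0.043585
Total = 0.049286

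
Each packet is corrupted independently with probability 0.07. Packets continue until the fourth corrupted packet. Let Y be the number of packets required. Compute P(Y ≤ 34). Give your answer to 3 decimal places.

0.212

Finishing within 34 packets ⇔ at least 4 successes in the first 34. With X ~ Binomial(34, 0.07), P(Y ≤ 34) = 1 − P(X ≤ 3).
  k=0: C(34,0)·0.07^0·0.93^34 = 0.08480
  k=1: C(34,1)·0.07^1·0.93^33 = 0.21703
  k=2: C(34,2)·0.07^2·0.93^32 = 0.26953
  k=3: C(34,3)·0.07^3·0.93^31 = 0.21640
1 − 0.78777 = 0.21223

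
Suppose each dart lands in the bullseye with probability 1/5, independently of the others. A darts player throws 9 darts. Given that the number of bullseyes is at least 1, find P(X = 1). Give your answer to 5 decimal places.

X ~ Binomial(9, 0.20). Want P(X=1 | X≥1) = P(X=1) / P(X≥1).
P(X=1) = C(9,1)·0.20^1·0.80^8 = 0.3019899
P(X≥1) = 1 − 0.1342177 = 0.8657823
Ratio = 0.3019899 / 0.8657823 = 0.3488058

0.34881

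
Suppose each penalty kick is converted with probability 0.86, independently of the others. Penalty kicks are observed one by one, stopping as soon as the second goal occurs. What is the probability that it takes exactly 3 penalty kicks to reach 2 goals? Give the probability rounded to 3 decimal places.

Y = trial on which the second success occurs; negative binomial, r=2, p=0.86.
P(Y=3) = C(2,1) · p^2 · (1−p)^1
= 2 · 0.7396 · 0.14 = 0.20709

0.207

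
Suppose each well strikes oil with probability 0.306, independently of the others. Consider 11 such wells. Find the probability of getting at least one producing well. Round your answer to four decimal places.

P(at least one) = 1 − P(none) = 1 − (1 − 0.306)^11
= 1 − 0.017987 = 0.982013

0.9820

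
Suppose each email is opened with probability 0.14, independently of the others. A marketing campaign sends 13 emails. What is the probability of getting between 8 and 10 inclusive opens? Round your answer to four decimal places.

X ~ Binomial(13, 0.14); P(8 ≤ X ≤ 10) = Σ C(13,k) p^k (1−p)^(13−k) over k:
  k=8: C(13,8)·0.14^8·0.86^5 = 0.000089
  k=9: C(13,9)·0.14^9·0.86^4 = 0.000008
  k=10: C(13,10)·0.14^10·0.86^3 = 0.000001
Total = 0.000098

0.0001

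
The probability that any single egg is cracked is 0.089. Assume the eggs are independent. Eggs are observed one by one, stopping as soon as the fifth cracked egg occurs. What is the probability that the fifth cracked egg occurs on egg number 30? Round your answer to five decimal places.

0.01290

Y = trial on which the fifth success occurs; negative binomial, r=5, p=0.089.
P(Y=30) = C(29,4) · p^5 · (1−p)^25
= 23751 · 5.5841e-06 · 0.097266 = 0.0129000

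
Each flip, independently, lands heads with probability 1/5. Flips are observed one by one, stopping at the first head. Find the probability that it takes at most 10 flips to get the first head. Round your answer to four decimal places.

0.8926

Y = number of flips to the first success; geometric, p = 0.20.
P(Y ≤ 10) = 1 − (1−p)^10 = 1 − 0.107374 = 0.892626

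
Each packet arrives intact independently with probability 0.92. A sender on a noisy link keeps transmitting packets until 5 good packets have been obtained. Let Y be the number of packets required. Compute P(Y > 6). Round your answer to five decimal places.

0.07729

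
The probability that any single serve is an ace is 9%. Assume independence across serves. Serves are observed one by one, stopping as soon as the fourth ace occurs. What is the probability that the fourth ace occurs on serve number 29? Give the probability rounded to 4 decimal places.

0.0203

Y = trial on which the fourth success occurs; negative binomial, r=4, p=0.09.
P(Y=29) = C(28,3) · p^4 · (1−p)^25
= 3276 · 6.561e-05 · 0.094631 = 0.020340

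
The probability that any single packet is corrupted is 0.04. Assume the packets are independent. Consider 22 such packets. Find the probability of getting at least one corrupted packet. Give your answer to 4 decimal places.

0.5927

P(at least one) = 1 − P(none) = 1 − (1 − 0.04)^22
= 1 − 0.407349 = 0.592651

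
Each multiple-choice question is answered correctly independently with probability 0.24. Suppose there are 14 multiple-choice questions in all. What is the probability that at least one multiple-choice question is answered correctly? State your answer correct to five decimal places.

0.97855

P(at least one) = 1 − P(none) = 1 − (1 − 0.24)^14
= 1 − 0.0214482 = 0.9785518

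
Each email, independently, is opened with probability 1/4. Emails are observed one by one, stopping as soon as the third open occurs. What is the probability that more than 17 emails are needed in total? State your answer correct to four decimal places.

0.1637

Needing more than 17 emails ⇔ fewer than 3 successes in the first 17. With X ~ Binomial(17, 0.25), P(Y > 17) = P(X ≤ 2).
  k=0: C(17,0)·0.25^0·0.75^17 = 0.007517
  k=1: C(17,1)·0.25^1·0.75^16 = 0.042596
  k=2: C(17,2)·0.25^2·0.75^15 = 0.113589
P(X ≤ 2) = 0.163702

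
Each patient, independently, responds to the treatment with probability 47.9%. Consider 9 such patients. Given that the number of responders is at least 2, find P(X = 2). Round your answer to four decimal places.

X ~ Binomial(9, 0.479). Want P(X=2 | X≥2) = P(X=2) / P(X≥2).
P(X=2) = C(9,2)·0.479^2·0.521^7 = 0.086067
P(X≥2) = 1 − 0.002828 − 0.023403 = 0.973768
Ratio = 0.086067 / 0.973768 = 0.088386

0.0884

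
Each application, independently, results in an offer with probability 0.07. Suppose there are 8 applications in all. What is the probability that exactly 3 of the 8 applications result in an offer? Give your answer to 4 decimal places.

X ~ Binomial(n=8, p=0.07).
P(X=3) = C(8,3) · p^3 · (1−p)^5
= 56 · 0.000343 · 0.69569 = 0.013363

0.0134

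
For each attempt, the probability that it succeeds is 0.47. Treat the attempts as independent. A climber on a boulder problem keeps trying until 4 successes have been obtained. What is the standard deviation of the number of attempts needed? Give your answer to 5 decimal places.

Y = total attempts until the fourth success; negative binomial with r=4, p=0.47.
SD(Y) = √[r(1−p)/p²] = √(9.5971028) = 3.0979191

3.09792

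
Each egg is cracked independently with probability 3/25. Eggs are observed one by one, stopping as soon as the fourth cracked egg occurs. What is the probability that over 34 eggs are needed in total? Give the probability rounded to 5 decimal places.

0.40471

Needing more than 34 eggs ⇔ fewer than 4 successes in the first 34. With X ~ Binomial(34, 0.12), P(Y > 34) = P(X ≤ 3).
  k=0: C(34,0)·0.12^0·0.88^34 = 0.0129542
  k=1: C(34,1)·0.12^1·0.88^33 = 0.0600604
  k=2: C(34,2)·0.12^2·0.88^32 = 0.1351359
  k=3: C(34,3)·0.12^3·0.88^31 = 0.1965614
P(X ≤ 3) = 0.4047119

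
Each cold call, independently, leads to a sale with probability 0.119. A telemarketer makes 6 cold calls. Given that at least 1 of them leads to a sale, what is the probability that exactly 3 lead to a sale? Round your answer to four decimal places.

X ~ Binomial(6, 0.119). Want P(X=3 | X≥1) = P(X=3) / P(X≥1).
P(X=3) = C(6,3)·0.119^3·0.881^3 = 0.023046
P(X≥1) = 1 − 0.467579 = 0.532421
Ratio = 0.023046 / 0.532421 = 0.043286

0.0433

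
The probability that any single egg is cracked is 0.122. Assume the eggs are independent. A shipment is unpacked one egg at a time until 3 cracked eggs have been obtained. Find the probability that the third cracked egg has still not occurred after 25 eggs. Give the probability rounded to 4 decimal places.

Needing more than 25 eggs ⇔ fewer than 3 successes in the first 25. With X ~ Binomial(25, 0.122), P(Y > 25) = P(X ≤ 2).
  k=0: C(25,0)·0.122^0·0.878^25 = 0.038669
  k=1: C(25,1)·0.122^1·0.878^24 = 0.134329
  k=2: C(25,2)·0.122^2·0.878^23 = 0.223983
P(X ≤ 2) = 0.396980

0.3970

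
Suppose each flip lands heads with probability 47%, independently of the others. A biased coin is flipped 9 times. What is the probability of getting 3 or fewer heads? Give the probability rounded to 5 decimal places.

0.31635

X ~ Binomial(9, 0.47); P(X ≤ 3) = Σ C(9,k) p^k (1−p)^(9−k) over k:
  k=0: C(9,0)·0.47^0·0.53^9 = 0.0032998
  k=1: C(9,1)·0.47^1·0.53^8 = 0.0263358
  k=2: C(9,2)·0.47^2·0.53^7 = 0.0934177
  k=3: C(9,3)·0.47^3·0.53^6 = 0.1932983
Total = 0.3163517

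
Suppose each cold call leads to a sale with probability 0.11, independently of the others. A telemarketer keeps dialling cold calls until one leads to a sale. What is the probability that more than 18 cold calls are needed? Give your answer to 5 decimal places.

Y = number of cold calls to the first success; geometric, p = 0.11.
P(Y > 18) = P(first 18 all fail) = (1−p)^18 = 0.1227496

0.12275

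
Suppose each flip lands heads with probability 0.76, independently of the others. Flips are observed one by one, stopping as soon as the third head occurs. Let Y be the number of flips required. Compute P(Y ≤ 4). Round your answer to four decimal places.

Finishing within 4 flips ⇔ at least 3 successes in the first 4. With X ~ Binomial(4, 0.76), P(Y ≤ 4) = 1 − P(X ≤ 2).
  k=0: C(4,0)·0.76^0·0.24^4 = 0.003318
  k=1: C(4,1)·0.76^1·0.24^3 = 0.042025
  k=2: C(4,2)·0.76^2·0.24^2 = 0.199619
1 − 0.244961 = 0.755039

0.7550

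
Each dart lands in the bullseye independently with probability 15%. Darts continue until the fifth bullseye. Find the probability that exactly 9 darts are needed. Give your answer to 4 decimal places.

Y = trial on which the fifth success occurs; negative binomial, r=5, p=0.15.
P(Y=9) = C(8,4) · p^5 · (1−p)^4
= 70 · 7.5937e-05 · 0.52201 = 0.002775

0.0028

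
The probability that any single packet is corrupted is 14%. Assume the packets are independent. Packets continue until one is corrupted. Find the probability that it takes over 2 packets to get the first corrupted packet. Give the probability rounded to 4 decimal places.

0.7396

Y = number of packets to the first success; geometric, p = 0.14.
P(Y > 2) = P(first 2 all fail) = (1−p)^2 = 0.739600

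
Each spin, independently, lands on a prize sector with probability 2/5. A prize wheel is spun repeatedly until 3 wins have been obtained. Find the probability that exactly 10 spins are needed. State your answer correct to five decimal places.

Y = trial on which the third success occurs; negative binomial, r=3, p=0.40.
P(Y=10) = C(9,2) · p^3 · (1−p)^7
= 36 · 0.064 · 0.027994 = 0.0644973

0.06450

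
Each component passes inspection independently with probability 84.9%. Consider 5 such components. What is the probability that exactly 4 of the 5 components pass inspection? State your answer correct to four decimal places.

X ~ Binomial(n=5, p=0.849).
P(X=4) = C(5,4) · p^4 · (1−p)^1
= 5 · 0.51955 · 0.151 = 0.392263

0.3923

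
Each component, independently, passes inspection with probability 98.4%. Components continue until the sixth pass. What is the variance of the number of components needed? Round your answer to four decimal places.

0.0991

Y = total components until the sixth success; negative binomial with r=6, p=0.984.
Var(Y) = r(1−p)/p² = 6·0.016 / 0.984² = 0.099147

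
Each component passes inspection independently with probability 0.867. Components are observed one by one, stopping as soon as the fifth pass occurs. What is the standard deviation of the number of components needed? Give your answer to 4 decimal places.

Y = total components until the fifth success; negative binomial with r=5, p=0.867.
SD(Y) = √[r(1−p)/p²] = √(0.884674) = 0.940571

0.9406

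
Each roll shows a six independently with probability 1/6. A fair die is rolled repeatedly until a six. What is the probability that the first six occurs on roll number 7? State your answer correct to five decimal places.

0.05582

Geometric (trials to first success), p = 0.166667.
P(Y = 7) = (1−p)^6 · p = 0.3349 · 0.166667 = 0.0558163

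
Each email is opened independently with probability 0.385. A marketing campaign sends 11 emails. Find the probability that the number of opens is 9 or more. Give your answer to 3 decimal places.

X ~ Binomial(11, 0.385); P(X ≥ 9) = Σ C(11,k) p^k (1−p)^(11−k) over k:
  k=9: C(11,9)·0.385^9·0.615^2 = 0.00387
  k=10: C(11,10)·0.385^10·0.615^1 = 0.00048
  k=11: C(11,11)·0.385^11·0.615^0 = 0.00003
Total = 0.00438

0.004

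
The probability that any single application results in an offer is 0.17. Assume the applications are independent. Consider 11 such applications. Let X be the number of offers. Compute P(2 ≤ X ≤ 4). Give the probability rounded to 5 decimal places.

0.55451

X ~ Binomial(11, 0.17); P(2 ≤ X ≤ 4) = Σ C(11,k) p^k (1−p)^(11−k) over k:
  k=2: C(11,2)·0.17^2·0.83^9 = 0.2971415
  k=3: C(11,3)·0.17^3·0.83^8 = 0.1825809
  k=4: C(11,4)·0.17^4·0.83^7 = 0.0747922
Total = 0.5545147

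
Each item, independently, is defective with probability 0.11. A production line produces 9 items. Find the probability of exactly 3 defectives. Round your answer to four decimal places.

0.0556

X ~ Binomial(n=9, p=0.11).
P(X=3) = C(9,3) · p^3 · (1−p)^6
= 84 · 0.001331 · 0.49698 = 0.055564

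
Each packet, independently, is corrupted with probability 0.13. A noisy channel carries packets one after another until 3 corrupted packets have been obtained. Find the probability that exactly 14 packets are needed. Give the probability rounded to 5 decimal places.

0.03704

Y = trial on which the third success occurs; negative binomial, r=3, p=0.13.
P(Y=14) = C(13,2) · p^3 · (1−p)^11
= 78 · 0.002197 · 0.21613 = 0.0370371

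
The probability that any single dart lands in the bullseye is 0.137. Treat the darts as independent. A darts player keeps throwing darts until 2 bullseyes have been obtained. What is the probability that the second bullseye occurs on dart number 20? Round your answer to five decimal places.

0.02514

Y = trial on which the second success occurs; negative binomial, r=2, p=0.137.
P(Y=20) = C(19,1) · p^2 · (1−p)^18
= 19 · 0.018769 · 0.070501 = 0.0251414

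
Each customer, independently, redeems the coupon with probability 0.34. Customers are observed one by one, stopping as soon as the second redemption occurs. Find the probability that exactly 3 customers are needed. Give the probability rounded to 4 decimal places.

0.1526

Y = trial on which the second success occurs; negative binomial, r=2, p=0.34.
P(Y=3) = C(2,1) · p^2 · (1−p)^1
= 2 · 0.1156 · 0.66 = 0.152592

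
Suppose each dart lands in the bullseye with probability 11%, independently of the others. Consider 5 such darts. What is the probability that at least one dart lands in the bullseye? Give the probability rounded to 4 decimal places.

0.4416

P(at least one) = 1 − P(none) = 1 − (1 − 0.11)^5
= 1 − 0.558406 = 0.441594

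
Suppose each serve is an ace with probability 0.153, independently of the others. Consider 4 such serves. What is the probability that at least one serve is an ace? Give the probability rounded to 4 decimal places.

P(at least one) = 1 − P(none) = 1 − (1 − 0.153)^4
= 1 − 0.514676 = 0.485324

0.4853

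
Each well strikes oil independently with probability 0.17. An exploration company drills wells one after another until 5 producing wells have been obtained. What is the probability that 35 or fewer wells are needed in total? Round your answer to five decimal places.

0.73292

Finishing within 35 wells ⇔ at least 5 successes in the first 35. With X ~ Binomial(35, 0.17), P(Y ≤ 35) = 1 − P(X ≤ 4).
  k=0: C(35,0)·0.17^0·0.83^35 = 0.0014714
  k=1: C(35,1)·0.17^1·0.83^34 = 0.0105480
  k=2: C(35,2)·0.17^2·0.83^33 = 0.0367275
  k=3: C(35,3)·0.17^3·0.83^32 = 0.0827476
  k=4: C(35,4)·0.17^4·0.83^31 = 0.1355864
1 − 0.2670810 = 0.7329190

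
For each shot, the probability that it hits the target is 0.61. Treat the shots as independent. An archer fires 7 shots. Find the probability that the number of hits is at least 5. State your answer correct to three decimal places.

X ~ Binomial(7, 0.61); P(X ≥ 5) = Σ C(7,k) p^k (1−p)^(7−k) over k:
  k=5: C(7,5)·0.61^5·0.39^2 = 0.26977
  k=6: C(7,6)·0.61^6·0.39^1 = 0.14065
  k=7: C(7,7)·0.61^7·0.39^0 = 0.03143
Total = 0.44185

0.442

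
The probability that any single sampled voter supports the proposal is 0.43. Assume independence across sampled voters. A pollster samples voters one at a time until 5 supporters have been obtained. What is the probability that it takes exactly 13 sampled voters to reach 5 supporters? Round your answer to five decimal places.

0.08109

Y = trial on which the fifth success occurs; negative binomial, r=5, p=0.43.
P(Y=13) = C(12,4) · p^5 · (1−p)^8
= 495 · 0.014701 · 0.011143 = 0.0810861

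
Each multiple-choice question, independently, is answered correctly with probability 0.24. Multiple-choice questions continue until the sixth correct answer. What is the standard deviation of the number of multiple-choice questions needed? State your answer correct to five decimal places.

8.89757

Y = total multiple-choice questions until the sixth success; negative binomial with r=6, p=0.24.
SD(Y) = √[r(1−p)/p²] = √(79.1666667) = 8.8975652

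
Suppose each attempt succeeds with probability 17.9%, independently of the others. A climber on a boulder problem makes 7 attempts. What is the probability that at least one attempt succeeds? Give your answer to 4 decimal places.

P(at least one) = 1 − P(none) = 1 − (1 − 0.179)^7
= 1 − 0.251421 = 0.748579

0.7486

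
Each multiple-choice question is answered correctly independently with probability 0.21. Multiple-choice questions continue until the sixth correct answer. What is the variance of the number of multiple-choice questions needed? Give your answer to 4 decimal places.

107.4830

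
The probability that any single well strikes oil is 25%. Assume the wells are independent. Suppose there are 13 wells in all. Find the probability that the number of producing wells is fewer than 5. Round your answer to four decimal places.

0.7940

X ~ Binomial(13, 0.25); P(X ≤ 4) = Σ C(13,k) p^k (1−p)^(13−k) over k:
  k=0: C(13,0)·0.25^0·0.75^13 = 0.023757
  k=1: C(13,1)·0.25^1·0.75^12 = 0.102948
  k=2: C(13,2)·0.25^2·0.75^11 = 0.205896
  k=3: C(13,3)·0.25^3·0.75^10 = 0.251651
  k=4: C(13,4)·0.25^4·0.75^9 = 0.209709
Total = 0.793962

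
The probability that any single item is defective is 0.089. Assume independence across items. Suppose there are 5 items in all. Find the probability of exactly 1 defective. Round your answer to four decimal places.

0.3065

X ~ Binomial(n=5, p=0.089).
P(X=1) = C(5,1) · p^1 · (1−p)^4
= 5 · 0.089 · 0.68877 = 0.306502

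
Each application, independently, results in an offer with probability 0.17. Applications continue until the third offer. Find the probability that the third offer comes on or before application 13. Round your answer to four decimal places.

0.3848

Finishing within 13 applications ⇔ at least 3 successes in the first 13. With X ~ Binomial(13, 0.17), P(Y ≤ 13) = 1 − P(X ≤ 2).
  k=0: C(13,0)·0.17^0·0.83^13 = 0.088719
  k=1: C(13,1)·0.17^1·0.83^12 = 0.236227
  k=2: C(13,2)·0.17^2·0.83^11 = 0.290303
1 − 0.615249 = 0.384751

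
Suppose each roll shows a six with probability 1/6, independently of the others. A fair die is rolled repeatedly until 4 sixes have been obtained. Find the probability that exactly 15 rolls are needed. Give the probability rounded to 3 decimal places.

Y = trial on which the fourth success occurs; negative binomial, r=4, p=0.166667.
P(Y=15) = C(14,3) · p^4 · (1−p)^11
= 364 · 0.0007716 · 0.13459 = 0.03780

0.038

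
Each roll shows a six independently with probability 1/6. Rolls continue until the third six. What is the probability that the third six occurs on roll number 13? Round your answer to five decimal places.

0.04935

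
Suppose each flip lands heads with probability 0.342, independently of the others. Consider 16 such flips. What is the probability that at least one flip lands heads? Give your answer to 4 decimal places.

P(at least one) = 1 − P(none) = 1 − (1 − 0.342)^16
= 1 − 0.001235 = 0.998765

0.9988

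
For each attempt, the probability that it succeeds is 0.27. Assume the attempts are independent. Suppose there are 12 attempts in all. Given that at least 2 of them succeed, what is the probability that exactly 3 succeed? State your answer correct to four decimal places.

0.2912

X ~ Binomial(12, 0.27). Want P(X=3 | X≥2) = P(X=3) / P(X≥2).
P(X=3) = C(12,3)·0.27^3·0.73^9 = 0.254929
P(X≥2) = 1 − 0.022902 − 0.101647 = 0.875451
Ratio = 0.254929 / 0.875451 = 0.291198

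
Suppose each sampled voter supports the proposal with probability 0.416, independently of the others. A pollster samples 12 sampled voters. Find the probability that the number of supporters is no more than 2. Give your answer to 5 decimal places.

0.06773

X ~ Binomial(12, 0.416); P(X ≤ 2) = Σ C(12,k) p^k (1−p)^(12−k) over k:
  k=0: C(12,0)·0.416^0·0.584^12 = 0.0015738
  k=1: C(12,1)·0.416^1·0.584^11 = 0.0134529
  k=2: C(12,2)·0.416^2·0.584^10 = 0.0527059
Total = 0.0677326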